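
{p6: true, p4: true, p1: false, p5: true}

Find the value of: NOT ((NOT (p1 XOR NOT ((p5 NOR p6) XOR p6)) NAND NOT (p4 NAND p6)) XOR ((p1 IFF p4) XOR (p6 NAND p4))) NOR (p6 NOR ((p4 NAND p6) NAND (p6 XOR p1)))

p5 NOR p6 = true NOR true = false
(p5 NOR p6) XOR p6 = false XOR true = true
NOT ((p5 NOR p6) XOR p6) = NOT true = false
p1 XOR NOT ((p5 NOR p6) XOR p6) = false XOR false = false
NOT (p1 XOR NOT ((p5 NOR p6) XOR p6)) = NOT false = true
p4 NAND p6 = true NAND true = false
NOT (p4 NAND p6) = NOT false = true
NOT (p1 XOR NOT ((p5 NOR p6) XOR p6)) NAND NOT (p4 NAND p6) = true NAND true = false
p1 IFF p4 = false IFF true = false
p6 NAND p4 = true NAND true = false
(p1 IFF p4) XOR (p6 NAND p4) = false XOR false = false
(NOT (p1 XOR NOT ((p5 NOR p6) XOR p6)) NAND NOT (p4 NAND p6)) XOR ((p1 IFF p4) XOR (p6 NAND p4)) = false XOR false = false
NOT ((NOT (p1 XOR NOT ((p5 NOR p6) XOR p6)) NAND NOT (p4 NAND p6)) XOR ((p1 IFF p4) XOR (p6 NAND p4))) = NOT false = true
p4 NAND p6 = true NAND true = false
p6 XOR p1 = true XOR false = true
(p4 NAND p6) NAND (p6 XOR p1) = false NAND true = true
p6 NOR ((p4 NAND p6) NAND (p6 XOR p1)) = true NOR true = false
NOT ((NOT (p1 XOR NOT ((p5 NOR p6) XOR p6)) NAND NOT (p4 NAND p6)) XOR ((p1 IFF p4) XOR (p6 NAND p4))) NOR (p6 NOR ((p4 NAND p6) NAND (p6 XOR p1))) = true NOR false = false

false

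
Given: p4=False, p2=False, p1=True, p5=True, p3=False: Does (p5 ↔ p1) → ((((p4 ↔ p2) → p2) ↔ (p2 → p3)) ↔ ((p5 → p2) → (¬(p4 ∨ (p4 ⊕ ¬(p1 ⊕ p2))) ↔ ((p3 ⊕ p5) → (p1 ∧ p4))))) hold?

False

Substituting p4=False, p2=False, p1=True, p5=True, p3=False:
p5 ↔ p1 = True ↔ True = True
p4 ↔ p2 = False ↔ False = True
(p4 ↔ p2) → p2 = True → False = False
p2 → p3 = False → False = True
((p4 ↔ p2) → p2) ↔ (p2 → p3) = False ↔ True = False
p5 → p2 = True → False = False
p1 ⊕ p2 = True ⊕ False = True
¬(p1 ⊕ p2) = ¬True = False
p4 ⊕ ¬(p1 ⊕ p2) = False ⊕ False = False
p4 ∨ (p4 ⊕ ¬(p1 ⊕ p2)) = False ∨ False = False
¬(p4 ∨ (p4 ⊕ ¬(p1 ⊕ p2))) = ¬False = True
p3 ⊕ p5 = False ⊕ True = True
p1 ∧ p4 = True ∧ False = False
(p3 ⊕ p5) → (p1 ∧ p4) = True → False = False
¬(p4 ∨ (p4 ⊕ ¬(p1 ⊕ p2))) ↔ ((p3 ⊕ p5) → (p1 ∧ p4)) = True ↔ False = False
(p5 → p2) → (¬(p4 ∨ (p4 ⊕ ¬(p1 ⊕ p2))) ↔ ((p3 ⊕ p5) → (p1 ∧ p4))) = False → False = True
(((p4 ↔ p2) → p2) ↔ (p2 → p3)) ↔ ((p5 → p2) → (¬(p4 ∨ (p4 ⊕ ¬(p1 ⊕ p2))) ↔ ((p3 ⊕ p5) → (p1 ∧ p4)))) = False ↔ True = False
(p5 ↔ p1) → ((((p4 ↔ p2) → p2) ↔ (p2 → p3)) ↔ ((p5 → p2) → (¬(p4 ∨ (p4 ⊕ ¬(p1 ⊕ p2))) ↔ ((p3 ⊕ p5) → (p1 ∧ p4))))) = True → False = False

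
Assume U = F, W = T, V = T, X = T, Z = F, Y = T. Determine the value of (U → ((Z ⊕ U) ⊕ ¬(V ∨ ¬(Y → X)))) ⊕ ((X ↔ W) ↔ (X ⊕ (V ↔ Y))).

T

Z ⊕ U = F ⊕ F = F
Y → X = T → T = T
¬(Y → X) = ¬T = F
V ∨ ¬(Y → X) = T ∨ F = T
¬(V ∨ ¬(Y → X)) = ¬T = F
(Z ⊕ U) ⊕ ¬(V ∨ ¬(Y → X)) = F ⊕ F = F
U → ((Z ⊕ U) ⊕ ¬(V ∨ ¬(Y → X))) = F → F = T
X ↔ W = T ↔ T = T
V ↔ Y = T ↔ T = T
X ⊕ (V ↔ Y) = T ⊕ T = F
(X ↔ W) ↔ (X ⊕ (V ↔ Y)) = T ↔ F = F
(U → ((Z ⊕ U) ⊕ ¬(V ∨ ¬(Y → X)))) ⊕ ((X ↔ W) ↔ (X ⊕ (V ↔ Y))) = T ⊕ F = T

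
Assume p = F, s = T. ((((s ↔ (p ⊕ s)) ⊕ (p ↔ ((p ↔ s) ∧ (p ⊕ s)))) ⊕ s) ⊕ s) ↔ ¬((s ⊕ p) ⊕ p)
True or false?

T

p ⊕ s = F ⊕ T = T
s ↔ (p ⊕ s) = T ↔ T = T
p ↔ s = F ↔ T = F
p ⊕ s = F ⊕ T = T
(p ↔ s) ∧ (p ⊕ s) = F ∧ T = F
p ↔ ((p ↔ s) ∧ (p ⊕ s)) = F ↔ F = T
(s ↔ (p ⊕ s)) ⊕ (p ↔ ((p ↔ s) ∧ (p ⊕ s))) = T ⊕ T = F
((s ↔ (p ⊕ s)) ⊕ (p ↔ ((p ↔ s) ∧ (p ⊕ s)))) ⊕ s = F ⊕ T = T
(((s ↔ (p ⊕ s)) ⊕ (p ↔ ((p ↔ s) ∧ (p ⊕ s)))) ⊕ s) ⊕ s = T ⊕ T = F
s ⊕ p = T ⊕ F = T
(s ⊕ p) ⊕ p = T ⊕ F = T
¬((s ⊕ p) ⊕ p) = ¬T = F
((((s ↔ (p ⊕ s)) ⊕ (p ↔ ((p ↔ s) ∧ (p ⊕ s)))) ⊕ s) ⊕ s) ↔ ¬((s ⊕ p) ⊕ p) = F ↔ F = T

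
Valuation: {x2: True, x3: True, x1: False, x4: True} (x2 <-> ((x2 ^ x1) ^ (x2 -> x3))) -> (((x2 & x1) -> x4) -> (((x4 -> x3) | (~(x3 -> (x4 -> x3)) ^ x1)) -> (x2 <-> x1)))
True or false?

Substituting x2=True, x3=True, x1=False, x4=True:
x2 ^ x1 = True ^ False = True
x2 -> x3 = True -> True = True
(x2 ^ x1) ^ (x2 -> x3) = True ^ True = False
x2 <-> ((x2 ^ x1) ^ (x2 -> x3)) = True <-> False = False
x2 & x1 = True & False = False
(x2 & x1) -> x4 = False -> True = True
x4 -> x3 = True -> True = True
x4 -> x3 = True -> True = True
x3 -> (x4 -> x3) = True -> True = True
~(x3 -> (x4 -> x3)) = ~True = False
~(x3 -> (x4 -> x3)) ^ x1 = False ^ False = False
(x4 -> x3) | (~(x3 -> (x4 -> x3)) ^ x1) = True | False = True
x2 <-> x1 = True <-> False = False
((x4 -> x3) | (~(x3 -> (x4 -> x3)) ^ x1)) -> (x2 <-> x1) = True -> False = False
((x2 & x1) -> x4) -> (((x4 -> x3) | (~(x3 -> (x4 -> x3)) ^ x1)) -> (x2 <-> x1)) = True -> False = False
(x2 <-> ((x2 ^ x1) ^ (x2 -> x3))) -> (((x2 & x1) -> x4) -> (((x4 -> x3) | (~(x3 -> (x4 -> x3)) ^ x1)) -> (x2 <-> x1))) = False -> False = True

True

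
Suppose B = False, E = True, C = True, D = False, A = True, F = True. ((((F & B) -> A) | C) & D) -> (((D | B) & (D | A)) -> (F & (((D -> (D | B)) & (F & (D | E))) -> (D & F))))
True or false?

True

F & B = True & False = False
(F & B) -> A = False -> True = True
((F & B) -> A) | C = True | True = True
(((F & B) -> A) | C) & D = True & False = False
D | B = False | False = False
D | A = False | True = True
(D | B) & (D | A) = False & True = False
D | B = False | False = False
D -> (D | B) = False -> False = True
D | E = False | True = True
F & (D | E) = True & True = True
(D -> (D | B)) & (F & (D | E)) = True & True = True
D & F = False & True = False
((D -> (D | B)) & (F & (D | E))) -> (D & F) = True -> False = False
F & (((D -> (D | B)) & (F & (D | E))) -> (D & F)) = True & False = False
((D | B) & (D | A)) -> (F & (((D -> (D | B)) & (F & (D | E))) -> (D & F))) = False -> False = True
((((F & B) -> A) | C) & D) -> (((D | B) & (D | A)) -> (F & (((D -> (D | B)) & (F & (D | E))) -> (D & F)))) = False -> True = True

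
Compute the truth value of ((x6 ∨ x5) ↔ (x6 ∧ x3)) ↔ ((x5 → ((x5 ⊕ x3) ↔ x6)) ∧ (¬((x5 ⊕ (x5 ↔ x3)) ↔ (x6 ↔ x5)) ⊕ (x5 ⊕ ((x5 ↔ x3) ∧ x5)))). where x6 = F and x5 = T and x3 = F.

Substituting x6=F, x5=T, x3=F:
x6 ∨ x5 = F ∨ T = T
x6 ∧ x3 = F ∧ F = F
(x6 ∨ x5) ↔ (x6 ∧ x3) = T ↔ F = F
x5 ⊕ x3 = T ⊕ F = T
(x5 ⊕ x3) ↔ x6 = T ↔ F = F
x5 → ((x5 ⊕ x3) ↔ x6) = T → F = F
x5 ↔ x3 = T ↔ F = F
x5 ⊕ (x5 ↔ x3) = T ⊕ F = T
x6 ↔ x5 = F ↔ T = F
(x5 ⊕ (x5 ↔ x3)) ↔ (x6 ↔ x5) = T ↔ F = F
¬((x5 ⊕ (x5 ↔ x3)) ↔ (x6 ↔ x5)) = ¬F = T
x5 ↔ x3 = T ↔ F = F
(x5 ↔ x3) ∧ x5 = F ∧ T = F
x5 ⊕ ((x5 ↔ x3) ∧ x5) = T ⊕ F = T
¬((x5 ⊕ (x5 ↔ x3)) ↔ (x6 ↔ x5)) ⊕ (x5 ⊕ ((x5 ↔ x3) ∧ x5)) = T ⊕ T = F
(x5 → ((x5 ⊕ x3) ↔ x6)) ∧ (¬((x5 ⊕ (x5 ↔ x3)) ↔ (x6 ↔ x5)) ⊕ (x5 ⊕ ((x5 ↔ x3) ∧ x5))) = F ∧ F = F
((x6 ∨ x5) ↔ (x6 ∧ x3)) ↔ ((x5 → ((x5 ⊕ x3) ↔ x6)) ∧ (¬((x5 ⊕ (x5 ↔ x3)) ↔ (x6 ↔ x5)) ⊕ (x5 ⊕ ((x5 ↔ x3) ∧ x5)))) = F ↔ F = T

T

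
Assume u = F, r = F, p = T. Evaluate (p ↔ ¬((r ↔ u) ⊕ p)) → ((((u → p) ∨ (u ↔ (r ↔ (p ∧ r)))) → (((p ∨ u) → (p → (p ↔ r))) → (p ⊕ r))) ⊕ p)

F

Substituting u=F, r=F, p=T:
r ↔ u = F ↔ F = T
(r ↔ u) ⊕ p = T ⊕ T = F
¬((r ↔ u) ⊕ p) = ¬F = T
p ↔ ¬((r ↔ u) ⊕ p) = T ↔ T = T
u → p = F → T = T
p ∧ r = T ∧ F = F
r ↔ (p ∧ r) = F ↔ F = T
u ↔ (r ↔ (p ∧ r)) = F ↔ T = F
(u → p) ∨ (u ↔ (r ↔ (p ∧ r))) = T ∨ F = T
p ∨ u = T ∨ F = T
p ↔ r = T ↔ F = F
p → (p ↔ r) = T → F = F
(p ∨ u) → (p → (p ↔ r)) = T → F = F
p ⊕ r = T ⊕ F = T
((p ∨ u) → (p → (p ↔ r))) → (p ⊕ r) = F → T = T
((u → p) ∨ (u ↔ (r ↔ (p ∧ r)))) → (((p ∨ u) → (p → (p ↔ r))) → (p ⊕ r)) = T → T = T
(((u → p) ∨ (u ↔ (r ↔ (p ∧ r)))) → (((p ∨ u) → (p → (p ↔ r))) → (p ⊕ r))) ⊕ p = T ⊕ T = F
(p ↔ ¬((r ↔ u) ⊕ p)) → ((((u → p) ∨ (u ↔ (r ↔ (p ∧ r)))) → (((p ∨ u) → (p → (p ↔ r))) → (p ⊕ r))) ⊕ p) = T → F = F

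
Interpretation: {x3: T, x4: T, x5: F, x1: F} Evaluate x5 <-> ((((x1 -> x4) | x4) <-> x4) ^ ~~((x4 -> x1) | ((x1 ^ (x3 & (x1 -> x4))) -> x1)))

x1 -> x4 = F -> T = T
(x1 -> x4) | x4 = T | T = T
((x1 -> x4) | x4) <-> x4 = T <-> T = T
x4 -> x1 = T -> F = F
x1 -> x4 = F -> T = T
x3 & (x1 -> x4) = T & T = T
x1 ^ (x3 & (x1 -> x4)) = F ^ T = T
(x1 ^ (x3 & (x1 -> x4))) -> x1 = T -> F = F
(x4 -> x1) | ((x1 ^ (x3 & (x1 -> x4))) -> x1) = F | F = F
~((x4 -> x1) | ((x1 ^ (x3 & (x1 -> x4))) -> x1)) = ~F = T
~~((x4 -> x1) | ((x1 ^ (x3 & (x1 -> x4))) -> x1)) = ~T = F
(((x1 -> x4) | x4) <-> x4) ^ ~~((x4 -> x1) | ((x1 ^ (x3 & (x1 -> x4))) -> x1)) = T ^ F = T
x5 <-> ((((x1 -> x4) | x4) <-> x4) ^ ~~((x4 -> x1) | ((x1 ^ (x3 & (x1 -> x4))) -> x1))) = F <-> T = F

F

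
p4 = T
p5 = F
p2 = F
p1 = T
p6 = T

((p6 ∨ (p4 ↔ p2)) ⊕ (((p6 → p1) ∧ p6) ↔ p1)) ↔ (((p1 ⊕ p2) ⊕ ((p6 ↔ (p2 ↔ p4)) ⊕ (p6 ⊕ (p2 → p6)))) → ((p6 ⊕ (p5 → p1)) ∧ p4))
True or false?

T

Substituting p4=T, p5=F, p2=F, p1=T, p6=T:
p4 ↔ p2 = T ↔ F = F
p6 ∨ (p4 ↔ p2) = T ∨ F = T
p6 → p1 = T → T = T
(p6 → p1) ∧ p6 = T ∧ T = T
((p6 → p1) ∧ p6) ↔ p1 = T ↔ T = T
(p6 ∨ (p4 ↔ p2)) ⊕ (((p6 → p1) ∧ p6) ↔ p1) = T ⊕ T = F
p1 ⊕ p2 = T ⊕ F = T
p2 ↔ p4 = F ↔ T = F
p6 ↔ (p2 ↔ p4) = T ↔ F = F
p2 → p6 = F → T = T
p6 ⊕ (p2 → p6) = T ⊕ T = F
(p6 ↔ (p2 ↔ p4)) ⊕ (p6 ⊕ (p2 → p6)) = F ⊕ F = F
(p1 ⊕ p2) ⊕ ((p6 ↔ (p2 ↔ p4)) ⊕ (p6 ⊕ (p2 → p6))) = T ⊕ F = T
p5 → p1 = F → T = T
p6 ⊕ (p5 → p1) = T ⊕ T = F
(p6 ⊕ (p5 → p1)) ∧ p4 = F ∧ T = F
((p1 ⊕ p2) ⊕ ((p6 ↔ (p2 ↔ p4)) ⊕ (p6 ⊕ (p2 → p6)))) → ((p6 ⊕ (p5 → p1)) ∧ p4) = T → F = F
((p6 ∨ (p4 ↔ p2)) ⊕ (((p6 → p1) ∧ p6) ↔ p1)) ↔ (((p1 ⊕ p2) ⊕ ((p6 ↔ (p2 ↔ p4)) ⊕ (p6 ⊕ (p2 → p6)))) → ((p6 ⊕ (p5 → p1)) ∧ p4)) = F ↔ F = T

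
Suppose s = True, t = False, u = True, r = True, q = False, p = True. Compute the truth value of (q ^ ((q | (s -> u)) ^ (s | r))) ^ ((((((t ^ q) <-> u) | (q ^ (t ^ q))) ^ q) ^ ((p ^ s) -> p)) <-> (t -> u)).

s -> u = True -> True = True
q | (s -> u) = False | True = True
s | r = True | True = True
(q | (s -> u)) ^ (s | r) = True ^ True = False
q ^ ((q | (s -> u)) ^ (s | r)) = False ^ False = False
t ^ q = False ^ False = False
(t ^ q) <-> u = False <-> True = False
t ^ q = False ^ False = False
q ^ (t ^ q) = False ^ False = False
((t ^ q) <-> u) | (q ^ (t ^ q)) = False | False = False
(((t ^ q) <-> u) | (q ^ (t ^ q))) ^ q = False ^ False = False
p ^ s = True ^ True = False
(p ^ s) -> p = False -> True = True
((((t ^ q) <-> u) | (q ^ (t ^ q))) ^ q) ^ ((p ^ s) -> p) = False ^ True = True
t -> u = False -> True = True
(((((t ^ q) <-> u) | (q ^ (t ^ q))) ^ q) ^ ((p ^ s) -> p)) <-> (t -> u) = True <-> True = True
(q ^ ((q | (s -> u)) ^ (s | r))) ^ ((((((t ^ q) <-> u) | (q ^ (t ^ q))) ^ q) ^ ((p ^ s) -> p)) <-> (t -> u)) = False ^ True = True

True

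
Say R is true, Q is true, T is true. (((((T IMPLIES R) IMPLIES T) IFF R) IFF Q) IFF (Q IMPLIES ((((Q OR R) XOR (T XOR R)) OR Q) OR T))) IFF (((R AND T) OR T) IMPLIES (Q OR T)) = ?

True

T IMPLIES R = True IMPLIES True = True
(T IMPLIES R) IMPLIES T = True IMPLIES True = True
((T IMPLIES R) IMPLIES T) IFF R = True IFF True = True
(((T IMPLIES R) IMPLIES T) IFF R) IFF Q = True IFF True = True
Q OR R = True OR True = True
T XOR R = True XOR True = False
(Q OR R) XOR (T XOR R) = True XOR False = True
((Q OR R) XOR (T XOR R)) OR Q = True OR True = True
(((Q OR R) XOR (T XOR R)) OR Q) OR T = True OR True = True
Q IMPLIES ((((Q OR R) XOR (T XOR R)) OR Q) OR T) = True IMPLIES True = True
((((T IMPLIES R) IMPLIES T) IFF R) IFF Q) IFF (Q IMPLIES ((((Q OR R) XOR (T XOR R)) OR Q) OR T)) = True IFF True = True
R AND T = True AND True = True
(R AND T) OR T = True OR True = True
Q OR T = True OR True = True
((R AND T) OR T) IMPLIES (Q OR T) = True IMPLIES True = True
(((((T IMPLIES R) IMPLIES T) IFF R) IFF Q) IFF (Q IMPLIES ((((Q OR R) XOR (T XOR R)) OR Q) OR T))) IFF (((R AND T) OR T) IMPLIES (Q OR T)) = True IFF True = True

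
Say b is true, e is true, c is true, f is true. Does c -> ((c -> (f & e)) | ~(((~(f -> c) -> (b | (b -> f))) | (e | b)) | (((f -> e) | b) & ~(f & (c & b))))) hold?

T

f & e = T & T = T
c -> (f & e) = T -> T = T
f -> c = T -> T = T
~(f -> c) = ~T = F
b -> f = T -> T = T
b | (b -> f) = T | T = T
~(f -> c) -> (b | (b -> f)) = F -> T = T
e | b = T | T = T
(~(f -> c) -> (b | (b -> f))) | (e | b) = T | T = T
f -> e = T -> T = T
(f -> e) | b = T | T = T
c & b = T & T = T
f & (c & b) = T & T = T
~(f & (c & b)) = ~T = F
((f -> e) | b) & ~(f & (c & b)) = T & F = F
((~(f -> c) -> (b | (b -> f))) | (e | b)) | (((f -> e) | b) & ~(f & (c & b))) = T | F = T
~(((~(f -> c) -> (b | (b -> f))) | (e | b)) | (((f -> e) | b) & ~(f & (c & b)))) = ~T = F
(c -> (f & e)) | ~(((~(f -> c) -> (b | (b -> f))) | (e | b)) | (((f -> e) | b) & ~(f & (c & b)))) = T | F = T
c -> ((c -> (f & e)) | ~(((~(f -> c) -> (b | (b -> f))) | (e | b)) | (((f -> e) | b) & ~(f & (c & b))))) = T -> T = T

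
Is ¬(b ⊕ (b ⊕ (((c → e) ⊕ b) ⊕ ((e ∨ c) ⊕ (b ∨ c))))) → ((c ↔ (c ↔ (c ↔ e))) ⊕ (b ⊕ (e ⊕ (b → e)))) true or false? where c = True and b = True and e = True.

False

c → e = True → True = True
(c → e) ⊕ b = True ⊕ True = False
e ∨ c = True ∨ True = True
b ∨ c = True ∨ True = True
(e ∨ c) ⊕ (b ∨ c) = True ⊕ True = False
((c → e) ⊕ b) ⊕ ((e ∨ c) ⊕ (b ∨ c)) = False ⊕ False = False
b ⊕ (((c → e) ⊕ b) ⊕ ((e ∨ c) ⊕ (b ∨ c))) = True ⊕ False = True
b ⊕ (b ⊕ (((c → e) ⊕ b) ⊕ ((e ∨ c) ⊕ (b ∨ c)))) = True ⊕ True = False
¬(b ⊕ (b ⊕ (((c → e) ⊕ b) ⊕ ((e ∨ c) ⊕ (b ∨ c))))) = ¬False = True
c ↔ e = True ↔ True = True
c ↔ (c ↔ e) = True ↔ True = True
c ↔ (c ↔ (c ↔ e)) = True ↔ True = True
b → e = True → True = True
e ⊕ (b → e) = True ⊕ True = False
b ⊕ (e ⊕ (b → e)) = True ⊕ False = True
(c ↔ (c ↔ (c ↔ e))) ⊕ (b ⊕ (e ⊕ (b → e))) = True ⊕ True = False
¬(b ⊕ (b ⊕ (((c → e) ⊕ b) ⊕ ((e ∨ c) ⊕ (b ∨ c))))) → ((c ↔ (c ↔ (c ↔ e))) ⊕ (b ⊕ (e ⊕ (b → e)))) = True → False = False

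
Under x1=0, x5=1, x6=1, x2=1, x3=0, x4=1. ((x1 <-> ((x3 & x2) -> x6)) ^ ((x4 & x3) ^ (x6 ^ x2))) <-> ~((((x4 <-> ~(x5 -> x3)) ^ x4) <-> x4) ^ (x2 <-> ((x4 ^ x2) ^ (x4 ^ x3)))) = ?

1

Substituting x1=0, x5=1, x6=1, x2=1, x3=0, x4=1:
x3 & x2 = 0 & 1 = 0
(x3 & x2) -> x6 = 0 -> 1 = 1
x1 <-> ((x3 & x2) -> x6) = 0 <-> 1 = 0
x4 & x3 = 1 & 0 = 0
x6 ^ x2 = 1 ^ 1 = 0
(x4 & x3) ^ (x6 ^ x2) = 0 ^ 0 = 0
(x1 <-> ((x3 & x2) -> x6)) ^ ((x4 & x3) ^ (x6 ^ x2)) = 0 ^ 0 = 0
x5 -> x3 = 1 -> 0 = 0
~(x5 -> x3) = ~0 = 1
x4 <-> ~(x5 -> x3) = 1 <-> 1 = 1
(x4 <-> ~(x5 -> x3)) ^ x4 = 1 ^ 1 = 0
((x4 <-> ~(x5 -> x3)) ^ x4) <-> x4 = 0 <-> 1 = 0
x4 ^ x2 = 1 ^ 1 = 0
x4 ^ x3 = 1 ^ 0 = 1
(x4 ^ x2) ^ (x4 ^ x3) = 0 ^ 1 = 1
x2 <-> ((x4 ^ x2) ^ (x4 ^ x3)) = 1 <-> 1 = 1
(((x4 <-> ~(x5 -> x3)) ^ x4) <-> x4) ^ (x2 <-> ((x4 ^ x2) ^ (x4 ^ x3))) = 0 ^ 1 = 1
~((((x4 <-> ~(x5 -> x3)) ^ x4) <-> x4) ^ (x2 <-> ((x4 ^ x2) ^ (x4 ^ x3)))) = ~1 = 0
((x1 <-> ((x3 & x2) -> x6)) ^ ((x4 & x3) ^ (x6 ^ x2))) <-> ~((((x4 <-> ~(x5 -> x3)) ^ x4) <-> x4) ^ (x2 <-> ((x4 ^ x2) ^ (x4 ^ x3)))) = 0 <-> 0 = 1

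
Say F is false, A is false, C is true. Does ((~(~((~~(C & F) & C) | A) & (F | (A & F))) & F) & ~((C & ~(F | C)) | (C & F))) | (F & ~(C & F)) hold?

0

C & F = 1 & 0 = 0
~(C & F) = ~0 = 1
~~(C & F) = ~1 = 0
~~(C & F) & C = 0 & 1 = 0
(~~(C & F) & C) | A = 0 | 0 = 0
~((~~(C & F) & C) | A) = ~0 = 1
A & F = 0 & 0 = 0
F | (A & F) = 0 | 0 = 0
~((~~(C & F) & C) | A) & (F | (A & F)) = 1 & 0 = 0
~(~((~~(C & F) & C) | A) & (F | (A & F))) = ~0 = 1
~(~((~~(C & F) & C) | A) & (F | (A & F))) & F = 1 & 0 = 0
F | C = 0 | 1 = 1
~(F | C) = ~1 = 0
C & ~(F | C) = 1 & 0 = 0
C & F = 1 & 0 = 0
(C & ~(F | C)) | (C & F) = 0 | 0 = 0
~((C & ~(F | C)) | (C & F)) = ~0 = 1
(~(~((~~(C & F) & C) | A) & (F | (A & F))) & F) & ~((C & ~(F | C)) | (C & F)) = 0 & 1 = 0
C & F = 1 & 0 = 0
~(C & F) = ~0 = 1
F & ~(C & F) = 0 & 1 = 0
((~(~((~~(C & F) & C) | A) & (F | (A & F))) & F) & ~((C & ~(F | C)) | (C & F))) | (F & ~(C & F)) = 0 | 0 = 0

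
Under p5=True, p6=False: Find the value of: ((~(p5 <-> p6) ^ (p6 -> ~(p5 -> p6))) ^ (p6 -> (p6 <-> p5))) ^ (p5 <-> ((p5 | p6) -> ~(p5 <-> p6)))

Substituting p5=True, p6=False:
p5 <-> p6 = True <-> False = False
~(p5 <-> p6) = ~False = True
p5 -> p6 = True -> False = False
~(p5 -> p6) = ~False = True
p6 -> ~(p5 -> p6) = False -> True = True
~(p5 <-> p6) ^ (p6 -> ~(p5 -> p6)) = True ^ True = False
p6 <-> p5 = False <-> True = False
p6 -> (p6 <-> p5) = False -> False = True
(~(p5 <-> p6) ^ (p6 -> ~(p5 -> p6))) ^ (p6 -> (p6 <-> p5)) = False ^ True = True
p5 | p6 = True | False = True
p5 <-> p6 = True <-> False = False
~(p5 <-> p6) = ~False = True
(p5 | p6) -> ~(p5 <-> p6) = True -> True = True
p5 <-> ((p5 | p6) -> ~(p5 <-> p6)) = True <-> True = True
((~(p5 <-> p6) ^ (p6 -> ~(p5 -> p6))) ^ (p6 -> (p6 <-> p5))) ^ (p5 <-> ((p5 | p6) -> ~(p5 <-> p6))) = True ^ True = False

False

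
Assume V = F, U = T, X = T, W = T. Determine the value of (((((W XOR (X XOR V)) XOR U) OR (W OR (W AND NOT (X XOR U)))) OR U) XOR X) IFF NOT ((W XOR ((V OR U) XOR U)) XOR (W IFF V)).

Substituting V=F, U=T, X=T, W=T:
X XOR V = T XOR F = T
W XOR (X XOR V) = T XOR T = F
(W XOR (X XOR V)) XOR U = F XOR T = T
X XOR U = T XOR T = F
NOT (X XOR U) = NOT F = T
W AND NOT (X XOR U) = T AND T = T
W OR (W AND NOT (X XOR U)) = T OR T = T
((W XOR (X XOR V)) XOR U) OR (W OR (W AND NOT (X XOR U))) = T OR T = T
(((W XOR (X XOR V)) XOR U) OR (W OR (W AND NOT (X XOR U)))) OR U = T OR T = T
((((W XOR (X XOR V)) XOR U) OR (W OR (W AND NOT (X XOR U)))) OR U) XOR X = T XOR T = F
V OR U = F OR T = T
(V OR U) XOR U = T XOR T = F
W XOR ((V OR U) XOR U) = T XOR F = T
W IFF V = T IFF F = F
(W XOR ((V OR U) XOR U)) XOR (W IFF V) = T XOR F = T
NOT ((W XOR ((V OR U) XOR U)) XOR (W IFF V)) = NOT T = F
(((((W XOR (X XOR V)) XOR U) OR (W OR (W AND NOT (X XOR U)))) OR U) XOR X) IFF NOT ((W XOR ((V OR U) XOR U)) XOR (W IFF V)) = F IFF F = T

T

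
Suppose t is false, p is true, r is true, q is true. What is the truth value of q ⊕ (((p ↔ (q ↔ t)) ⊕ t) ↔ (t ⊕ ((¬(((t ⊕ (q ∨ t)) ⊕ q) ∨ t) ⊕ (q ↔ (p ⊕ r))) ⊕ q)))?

q ↔ t = T ↔ F = F
p ↔ (q ↔ t) = T ↔ F = F
(p ↔ (q ↔ t)) ⊕ t = F ⊕ F = F
q ∨ t = T ∨ F = T
t ⊕ (q ∨ t) = F ⊕ T = T
(t ⊕ (q ∨ t)) ⊕ q = T ⊕ T = F
((t ⊕ (q ∨ t)) ⊕ q) ∨ t = F ∨ F = F
¬(((t ⊕ (q ∨ t)) ⊕ q) ∨ t) = ¬F = T
p ⊕ r = T ⊕ T = F
q ↔ (p ⊕ r) = T ↔ F = F
¬(((t ⊕ (q ∨ t)) ⊕ q) ∨ t) ⊕ (q ↔ (p ⊕ r)) = T ⊕ F = T
(¬(((t ⊕ (q ∨ t)) ⊕ q) ∨ t) ⊕ (q ↔ (p ⊕ r))) ⊕ q = T ⊕ T = F
t ⊕ ((¬(((t ⊕ (q ∨ t)) ⊕ q) ∨ t) ⊕ (q ↔ (p ⊕ r))) ⊕ q) = F ⊕ F = F
((p ↔ (q ↔ t)) ⊕ t) ↔ (t ⊕ ((¬(((t ⊕ (q ∨ t)) ⊕ q) ∨ t) ⊕ (q ↔ (p ⊕ r))) ⊕ q)) = F ↔ F = T
q ⊕ (((p ↔ (q ↔ t)) ⊕ t) ↔ (t ⊕ ((¬(((t ⊕ (q ∨ t)) ⊕ q) ∨ t) ⊕ (q ↔ (p ⊕ r))) ⊕ q))) = T ⊕ T = F

F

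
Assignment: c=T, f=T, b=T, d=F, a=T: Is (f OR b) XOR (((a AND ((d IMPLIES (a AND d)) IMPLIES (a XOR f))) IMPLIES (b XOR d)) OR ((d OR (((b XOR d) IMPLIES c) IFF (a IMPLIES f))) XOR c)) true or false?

F

f OR b = T OR T = T
a AND d = T AND F = F
d IMPLIES (a AND d) = F IMPLIES F = T
a XOR f = T XOR T = F
(d IMPLIES (a AND d)) IMPLIES (a XOR f) = T IMPLIES F = F
a AND ((d IMPLIES (a AND d)) IMPLIES (a XOR f)) = T AND F = F
b XOR d = T XOR F = T
(a AND ((d IMPLIES (a AND d)) IMPLIES (a XOR f))) IMPLIES (b XOR d) = F IMPLIES T = T
b XOR d = T XOR F = T
(b XOR d) IMPLIES c = T IMPLIES T = T
a IMPLIES f = T IMPLIES T = T
((b XOR d) IMPLIES c) IFF (a IMPLIES f) = T IFF T = T
d OR (((b XOR d) IMPLIES c) IFF (a IMPLIES f)) = F OR T = T
(d OR (((b XOR d) IMPLIES c) IFF (a IMPLIES f))) XOR c = T XOR T = F
((a AND ((d IMPLIES (a AND d)) IMPLIES (a XOR f))) IMPLIES (b XOR d)) OR ((d OR (((b XOR d) IMPLIES c) IFF (a IMPLIES f))) XOR c) = T OR F = T
(f OR b) XOR (((a AND ((d IMPLIES (a AND d)) IMPLIES (a XOR f))) IMPLIES (b XOR d)) OR ((d OR (((b XOR d) IMPLIES c) IFF (a IMPLIES f))) XOR c)) = T XOR T = F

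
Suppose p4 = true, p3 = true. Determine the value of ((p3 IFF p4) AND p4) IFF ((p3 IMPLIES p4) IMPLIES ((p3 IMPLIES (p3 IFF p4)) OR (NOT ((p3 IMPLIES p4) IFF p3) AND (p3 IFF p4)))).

true

p3 IFF p4 = true IFF true = true
(p3 IFF p4) AND p4 = true AND true = true
p3 IMPLIES p4 = true IMPLIES true = true
p3 IFF p4 = true IFF true = true
p3 IMPLIES (p3 IFF p4) = true IMPLIES true = true
p3 IMPLIES p4 = true IMPLIES true = true
(p3 IMPLIES p4) IFF p3 = true IFF true = true
NOT ((p3 IMPLIES p4) IFF p3) = NOT true = false
p3 IFF p4 = true IFF true = true
NOT ((p3 IMPLIES p4) IFF p3) AND (p3 IFF p4) = false AND true = false
(p3 IMPLIES (p3 IFF p4)) OR (NOT ((p3 IMPLIES p4) IFF p3) AND (p3 IFF p4)) = true OR false = true
(p3 IMPLIES p4) IMPLIES ((p3 IMPLIES (p3 IFF p4)) OR (NOT ((p3 IMPLIES p4) IFF p3) AND (p3 IFF p4))) = true IMPLIES true = true
((p3 IFF p4) AND p4) IFF ((p3 IMPLIES p4) IMPLIES ((p3 IMPLIES (p3 IFF p4)) OR (NOT ((p3 IMPLIES p4) IFF p3) AND (p3 IFF p4)))) = true IFF true = true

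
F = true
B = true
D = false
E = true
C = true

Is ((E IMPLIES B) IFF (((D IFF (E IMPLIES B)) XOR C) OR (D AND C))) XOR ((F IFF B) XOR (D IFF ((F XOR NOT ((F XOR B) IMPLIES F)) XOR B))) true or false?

true

E IMPLIES B = true IMPLIES true = true
E IMPLIES B = true IMPLIES true = true
D IFF (E IMPLIES B) = false IFF true = false
(D IFF (E IMPLIES B)) XOR C = false XOR true = true
D AND C = false AND true = false
((D IFF (E IMPLIES B)) XOR C) OR (D AND C) = true OR false = true
(E IMPLIES B) IFF (((D IFF (E IMPLIES B)) XOR C) OR (D AND C)) = true IFF true = true
F IFF B = true IFF true = true
F XOR B = true XOR true = false
(F XOR B) IMPLIES F = false IMPLIES true = true
NOT ((F XOR B) IMPLIES F) = NOT true = false
F XOR NOT ((F XOR B) IMPLIES F) = true XOR false = true
(F XOR NOT ((F XOR B) IMPLIES F)) XOR B = true XOR true = false
D IFF ((F XOR NOT ((F XOR B) IMPLIES F)) XOR B) = false IFF false = true
(F IFF B) XOR (D IFF ((F XOR NOT ((F XOR B) IMPLIES F)) XOR B)) = true XOR true = false
((E IMPLIES B) IFF (((D IFF (E IMPLIES B)) XOR C) OR (D AND C))) XOR ((F IFF B) XOR (D IFF ((F XOR NOT ((F XOR B) IMPLIES F)) XOR B))) = true XOR false = true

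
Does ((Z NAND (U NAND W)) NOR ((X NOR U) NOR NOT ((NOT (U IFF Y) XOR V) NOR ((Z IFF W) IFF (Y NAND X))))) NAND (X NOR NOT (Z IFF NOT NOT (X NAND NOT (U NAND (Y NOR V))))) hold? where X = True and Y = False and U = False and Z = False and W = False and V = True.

U NAND W = False NAND False = True
Z NAND (U NAND W) = False NAND True = True
X NOR U = True NOR False = False
U IFF Y = False IFF False = True
NOT (U IFF Y) = NOT True = False
NOT (U IFF Y) XOR V = False XOR True = True
Z IFF W = False IFF False = True
Y NAND X = False NAND True = True
(Z IFF W) IFF (Y NAND X) = True IFF True = True
(NOT (U IFF Y) XOR V) NOR ((Z IFF W) IFF (Y NAND X)) = True NOR True = False
NOT ((NOT (U IFF Y) XOR V) NOR ((Z IFF W) IFF (Y NAND X))) = NOT False = True
(X NOR U) NOR NOT ((NOT (U IFF Y) XOR V) NOR ((Z IFF W) IFF (Y NAND X))) = False NOR True = False
(Z NAND (U NAND W)) NOR ((X NOR U) NOR NOT ((NOT (U IFF Y) XOR V) NOR ((Z IFF W) IFF (Y NAND X)))) = True NOR False = False
Y NOR V = False NOR True = False
U NAND (Y NOR V) = False NAND False = True
NOT (U NAND (Y NOR V)) = NOT True = False
X NAND NOT (U NAND (Y NOR V)) = True NAND False = True
NOT (X NAND NOT (U NAND (Y NOR V))) = NOT True = False
NOT NOT (X NAND NOT (U NAND (Y NOR V))) = NOT False = True
Z IFF NOT NOT (X NAND NOT (U NAND (Y NOR V))) = False IFF True = False
NOT (Z IFF NOT NOT (X NAND NOT (U NAND (Y NOR V)))) = NOT False = True
X NOR NOT (Z IFF NOT NOT (X NAND NOT (U NAND (Y NOR V)))) = True NOR True = False
((Z NAND (U NAND W)) NOR ((X NOR U) NOR NOT ((NOT (U IFF Y) XOR V) NOR ((Z IFF W) IFF (Y NAND X))))) NAND (X NOR NOT (Z IFF NOT NOT (X NAND NOT (U NAND (Y NOR V))))) = False NAND False = True

True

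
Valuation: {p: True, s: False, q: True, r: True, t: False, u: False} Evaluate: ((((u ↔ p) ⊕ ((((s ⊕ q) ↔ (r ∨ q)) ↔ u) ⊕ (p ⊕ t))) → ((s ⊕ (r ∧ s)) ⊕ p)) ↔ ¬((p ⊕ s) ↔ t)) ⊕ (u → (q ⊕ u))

Substituting p=True, s=False, q=True, r=True, t=False, u=False:
u ↔ p = False ↔ True = False
s ⊕ q = False ⊕ True = True
r ∨ q = True ∨ True = True
(s ⊕ q) ↔ (r ∨ q) = True ↔ True = True
((s ⊕ q) ↔ (r ∨ q)) ↔ u = True ↔ False = False
p ⊕ t = True ⊕ False = True
(((s ⊕ q) ↔ (r ∨ q)) ↔ u) ⊕ (p ⊕ t) = False ⊕ True = True
(u ↔ p) ⊕ ((((s ⊕ q) ↔ (r ∨ q)) ↔ u) ⊕ (p ⊕ t)) = False ⊕ True = True
r ∧ s = True ∧ False = False
s ⊕ (r ∧ s) = False ⊕ False = False
(s ⊕ (r ∧ s)) ⊕ p = False ⊕ True = True
((u ↔ p) ⊕ ((((s ⊕ q) ↔ (r ∨ q)) ↔ u) ⊕ (p ⊕ t))) → ((s ⊕ (r ∧ s)) ⊕ p) = True → True = True
p ⊕ s = True ⊕ False = True
(p ⊕ s) ↔ t = True ↔ False = False
¬((p ⊕ s) ↔ t) = ¬False = True
(((u ↔ p) ⊕ ((((s ⊕ q) ↔ (r ∨ q)) ↔ u) ⊕ (p ⊕ t))) → ((s ⊕ (r ∧ s)) ⊕ p)) ↔ ¬((p ⊕ s) ↔ t) = True ↔ True = True
q ⊕ u = True ⊕ False = True
u → (q ⊕ u) = False → True = True
((((u ↔ p) ⊕ ((((s ⊕ q) ↔ (r ∨ q)) ↔ u) ⊕ (p ⊕ t))) → ((s ⊕ (r ∧ s)) ⊕ p)) ↔ ¬((p ⊕ s) ↔ t)) ⊕ (u → (q ⊕ u)) = True ⊕ True = False

False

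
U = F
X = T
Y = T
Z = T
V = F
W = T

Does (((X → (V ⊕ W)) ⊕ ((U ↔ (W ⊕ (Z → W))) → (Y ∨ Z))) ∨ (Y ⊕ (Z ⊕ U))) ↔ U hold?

Substituting U=F, X=T, Y=T, Z=T, V=F, W=T:
V ⊕ W = F ⊕ T = T
X → (V ⊕ W) = T → T = T
Z → W = T → T = T
W ⊕ (Z → W) = T ⊕ T = F
U ↔ (W ⊕ (Z → W)) = F ↔ F = T
Y ∨ Z = T ∨ T = T
(U ↔ (W ⊕ (Z → W))) → (Y ∨ Z) = T → T = T
(X → (V ⊕ W)) ⊕ ((U ↔ (W ⊕ (Z → W))) → (Y ∨ Z)) = T ⊕ T = F
Z ⊕ U = T ⊕ F = T
Y ⊕ (Z ⊕ U) = T ⊕ T = F
((X → (V ⊕ W)) ⊕ ((U ↔ (W ⊕ (Z → W))) → (Y ∨ Z))) ∨ (Y ⊕ (Z ⊕ U)) = F ∨ F = F
(((X → (V ⊕ W)) ⊕ ((U ↔ (W ⊕ (Z → W))) → (Y ∨ Z))) ∨ (Y ⊕ (Z ⊕ U))) ↔ U = F ↔ F = T

T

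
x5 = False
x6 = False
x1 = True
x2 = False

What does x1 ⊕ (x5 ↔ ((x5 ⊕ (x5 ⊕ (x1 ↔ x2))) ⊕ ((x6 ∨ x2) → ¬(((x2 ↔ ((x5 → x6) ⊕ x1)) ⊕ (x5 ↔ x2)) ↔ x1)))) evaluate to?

True

x1 ↔ x2 = True ↔ False = False
x5 ⊕ (x1 ↔ x2) = False ⊕ False = False
x5 ⊕ (x5 ⊕ (x1 ↔ x2)) = False ⊕ False = False
x6 ∨ x2 = False ∨ False = False
x5 → x6 = False → False = True
(x5 → x6) ⊕ x1 = True ⊕ True = False
x2 ↔ ((x5 → x6) ⊕ x1) = False ↔ False = True
x5 ↔ x2 = False ↔ False = True
(x2 ↔ ((x5 → x6) ⊕ x1)) ⊕ (x5 ↔ x2) = True ⊕ True = False
((x2 ↔ ((x5 → x6) ⊕ x1)) ⊕ (x5 ↔ x2)) ↔ x1 = False ↔ True = False
¬(((x2 ↔ ((x5 → x6) ⊕ x1)) ⊕ (x5 ↔ x2)) ↔ x1) = ¬False = True
(x6 ∨ x2) → ¬(((x2 ↔ ((x5 → x6) ⊕ x1)) ⊕ (x5 ↔ x2)) ↔ x1) = False → True = True
(x5 ⊕ (x5 ⊕ (x1 ↔ x2))) ⊕ ((x6 ∨ x2) → ¬(((x2 ↔ ((x5 → x6) ⊕ x1)) ⊕ (x5 ↔ x2)) ↔ x1)) = False ⊕ True = True
x5 ↔ ((x5 ⊕ (x5 ⊕ (x1 ↔ x2))) ⊕ ((x6 ∨ x2) → ¬(((x2 ↔ ((x5 → x6) ⊕ x1)) ⊕ (x5 ↔ x2)) ↔ x1))) = False ↔ True = False
x1 ⊕ (x5 ↔ ((x5 ⊕ (x5 ⊕ (x1 ↔ x2))) ⊕ ((x6 ∨ x2) → ¬(((x2 ↔ ((x5 → x6) ⊕ x1)) ⊕ (x5 ↔ x2)) ↔ x1)))) = True ⊕ False = True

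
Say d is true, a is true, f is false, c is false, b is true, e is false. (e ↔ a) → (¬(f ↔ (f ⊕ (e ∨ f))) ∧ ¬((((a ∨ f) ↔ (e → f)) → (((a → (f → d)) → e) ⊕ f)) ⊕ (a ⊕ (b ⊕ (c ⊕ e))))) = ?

Substituting d=T, a=T, f=F, c=F, b=T, e=F:
e ↔ a = F ↔ T = F
e ∨ f = F ∨ F = F
f ⊕ (e ∨ f) = F ⊕ F = F
f ↔ (f ⊕ (e ∨ f)) = F ↔ F = T
¬(f ↔ (f ⊕ (e ∨ f))) = ¬T = F
a ∨ f = T ∨ F = T
e → f = F → F = T
(a ∨ f) ↔ (e → f) = T ↔ T = T
f → d = F → T = T
a → (f → d) = T → T = T
(a → (f → d)) → e = T → F = F
((a → (f → d)) → e) ⊕ f = F ⊕ F = F
((a ∨ f) ↔ (e → f)) → (((a → (f → d)) → e) ⊕ f) = T → F = F
c ⊕ e = F ⊕ F = F
b ⊕ (c ⊕ e) = T ⊕ F = T
a ⊕ (b ⊕ (c ⊕ e)) = T ⊕ T = F
(((a ∨ f) ↔ (e → f)) → (((a → (f → d)) → e) ⊕ f)) ⊕ (a ⊕ (b ⊕ (c ⊕ e))) = F ⊕ F = F
¬((((a ∨ f) ↔ (e → f)) → (((a → (f → d)) → e) ⊕ f)) ⊕ (a ⊕ (b ⊕ (c ⊕ e)))) = ¬F = T
¬(f ↔ (f ⊕ (e ∨ f))) ∧ ¬((((a ∨ f) ↔ (e → f)) → (((a → (f → d)) → e) ⊕ f)) ⊕ (a ⊕ (b ⊕ (c ⊕ e)))) = F ∧ T = F
(e ↔ a) → (¬(f ↔ (f ⊕ (e ∨ f))) ∧ ¬((((a ∨ f) ↔ (e → f)) → (((a → (f → d)) → e) ⊕ f)) ⊕ (a ⊕ (b ⊕ (c ⊕ e))))) = F → F = T

T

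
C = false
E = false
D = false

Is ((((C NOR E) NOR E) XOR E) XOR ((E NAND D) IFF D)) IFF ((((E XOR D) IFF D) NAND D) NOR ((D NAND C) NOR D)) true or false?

C NOR E = false NOR false = true
(C NOR E) NOR E = true NOR false = false
((C NOR E) NOR E) XOR E = false XOR false = false
E NAND D = false NAND false = true
(E NAND D) IFF D = true IFF false = false
(((C NOR E) NOR E) XOR E) XOR ((E NAND D) IFF D) = false XOR false = false
E XOR D = false XOR false = false
(E XOR D) IFF D = false IFF false = true
((E XOR D) IFF D) NAND D = true NAND false = true
D NAND C = false NAND false = true
(D NAND C) NOR D = true NOR false = false
(((E XOR D) IFF D) NAND D) NOR ((D NAND C) NOR D) = true NOR false = false
((((C NOR E) NOR E) XOR E) XOR ((E NAND D) IFF D)) IFF ((((E XOR D) IFF D) NAND D) NOR ((D NAND C) NOR D)) = false IFF false = true

true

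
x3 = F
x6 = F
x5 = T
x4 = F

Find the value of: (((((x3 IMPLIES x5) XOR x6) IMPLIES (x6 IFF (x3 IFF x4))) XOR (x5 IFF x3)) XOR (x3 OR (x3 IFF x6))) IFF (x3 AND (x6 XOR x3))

Substituting x3=F, x6=F, x5=T, x4=F:
x3 IMPLIES x5 = F IMPLIES T = T
(x3 IMPLIES x5) XOR x6 = T XOR F = T
x3 IFF x4 = F IFF F = T
x6 IFF (x3 IFF x4) = F IFF T = F
((x3 IMPLIES x5) XOR x6) IMPLIES (x6 IFF (x3 IFF x4)) = T IMPLIES F = F
x5 IFF x3 = T IFF F = F
(((x3 IMPLIES x5) XOR x6) IMPLIES (x6 IFF (x3 IFF x4))) XOR (x5 IFF x3) = F XOR F = F
x3 IFF x6 = F IFF F = T
x3 OR (x3 IFF x6) = F OR T = T
((((x3 IMPLIES x5) XOR x6) IMPLIES (x6 IFF (x3 IFF x4))) XOR (x5 IFF x3)) XOR (x3 OR (x3 IFF x6)) = F XOR T = T
x6 XOR x3 = F XOR F = F
x3 AND (x6 XOR x3) = F AND F = F
(((((x3 IMPLIES x5) XOR x6) IMPLIES (x6 IFF (x3 IFF x4))) XOR (x5 IFF x3)) XOR (x3 OR (x3 IFF x6))) IFF (x3 AND (x6 XOR x3)) = T IFF F = F

F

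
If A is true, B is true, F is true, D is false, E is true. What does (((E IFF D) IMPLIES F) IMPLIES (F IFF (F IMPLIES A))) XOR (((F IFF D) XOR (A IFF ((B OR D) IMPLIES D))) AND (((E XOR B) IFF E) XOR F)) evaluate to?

E IFF D = true IFF false = false
(E IFF D) IMPLIES F = false IMPLIES true = true
F IMPLIES A = true IMPLIES true = true
F IFF (F IMPLIES A) = true IFF true = true
((E IFF D) IMPLIES F) IMPLIES (F IFF (F IMPLIES A)) = true IMPLIES true = true
F IFF D = true IFF false = false
B OR D = true OR false = true
(B OR D) IMPLIES D = true IMPLIES false = false
A IFF ((B OR D) IMPLIES D) = true IFF false = false
(F IFF D) XOR (A IFF ((B OR D) IMPLIES D)) = false XOR false = false
E XOR B = true XOR true = false
(E XOR B) IFF E = false IFF true = false
((E XOR B) IFF E) XOR F = false XOR true = true
((F IFF D) XOR (A IFF ((B OR D) IMPLIES D))) AND (((E XOR B) IFF E) XOR F) = false AND true = false
(((E IFF D) IMPLIES F) IMPLIES (F IFF (F IMPLIES A))) XOR (((F IFF D) XOR (A IFF ((B OR D) IMPLIES D))) AND (((E XOR B) IFF E) XOR F)) = true XOR false = true

true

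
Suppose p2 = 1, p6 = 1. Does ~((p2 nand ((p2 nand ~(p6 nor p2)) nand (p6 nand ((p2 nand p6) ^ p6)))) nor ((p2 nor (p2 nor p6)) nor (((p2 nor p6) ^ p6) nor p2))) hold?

1

p6 nor p2 = 1 nor 1 = 0
~(p6 nor p2) = ~0 = 1
p2 nand ~(p6 nor p2) = 1 nand 1 = 0
p2 nand p6 = 1 nand 1 = 0
(p2 nand p6) ^ p6 = 0 ^ 1 = 1
p6 nand ((p2 nand p6) ^ p6) = 1 nand 1 = 0
(p2 nand ~(p6 nor p2)) nand (p6 nand ((p2 nand p6) ^ p6)) = 0 nand 0 = 1
p2 nand ((p2 nand ~(p6 nor p2)) nand (p6 nand ((p2 nand p6) ^ p6))) = 1 nand 1 = 0
p2 nor p6 = 1 nor 1 = 0
p2 nor (p2 nor p6) = 1 nor 0 = 0
p2 nor p6 = 1 nor 1 = 0
(p2 nor p6) ^ p6 = 0 ^ 1 = 1
((p2 nor p6) ^ p6) nor p2 = 1 nor 1 = 0
(p2 nor (p2 nor p6)) nor (((p2 nor p6) ^ p6) nor p2) = 0 nor 0 = 1
(p2 nand ((p2 nand ~(p6 nor p2)) nand (p6 nand ((p2 nand p6) ^ p6)))) nor ((p2 nor (p2 nor p6)) nor (((p2 nor p6) ^ p6) nor p2)) = 0 nor 1 = 0
~((p2 nand ((p2 nand ~(p6 nor p2)) nand (p6 nand ((p2 nand p6) ^ p6)))) nor ((p2 nor (p2 nor p6)) nor (((p2 nor p6) ^ p6) nor p2))) = ~0 = 1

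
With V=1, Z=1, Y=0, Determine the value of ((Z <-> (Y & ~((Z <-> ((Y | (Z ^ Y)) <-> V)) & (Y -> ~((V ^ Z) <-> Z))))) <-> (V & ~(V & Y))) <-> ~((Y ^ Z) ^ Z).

Z ^ Y = 1 ^ 0 = 1
Y | (Z ^ Y) = 0 | 1 = 1
(Y | (Z ^ Y)) <-> V = 1 <-> 1 = 1
Z <-> ((Y | (Z ^ Y)) <-> V) = 1 <-> 1 = 1
V ^ Z = 1 ^ 1 = 0
(V ^ Z) <-> Z = 0 <-> 1 = 0
~((V ^ Z) <-> Z) = ~0 = 1
Y -> ~((V ^ Z) <-> Z) = 0 -> 1 = 1
(Z <-> ((Y | (Z ^ Y)) <-> V)) & (Y -> ~((V ^ Z) <-> Z)) = 1 & 1 = 1
~((Z <-> ((Y | (Z ^ Y)) <-> V)) & (Y -> ~((V ^ Z) <-> Z))) = ~1 = 0
Y & ~((Z <-> ((Y | (Z ^ Y)) <-> V)) & (Y -> ~((V ^ Z) <-> Z))) = 0 & 0 = 0
Z <-> (Y & ~((Z <-> ((Y | (Z ^ Y)) <-> V)) & (Y -> ~((V ^ Z) <-> Z)))) = 1 <-> 0 = 0
V & Y = 1 & 0 = 0
~(V & Y) = ~0 = 1
V & ~(V & Y) = 1 & 1 = 1
(Z <-> (Y & ~((Z <-> ((Y | (Z ^ Y)) <-> V)) & (Y -> ~((V ^ Z) <-> Z))))) <-> (V & ~(V & Y)) = 0 <-> 1 = 0
Y ^ Z = 0 ^ 1 = 1
(Y ^ Z) ^ Z = 1 ^ 1 = 0
~((Y ^ Z) ^ Z) = ~0 = 1
((Z <-> (Y & ~((Z <-> ((Y | (Z ^ Y)) <-> V)) & (Y -> ~((V ^ Z) <-> Z))))) <-> (V & ~(V & Y))) <-> ~((Y ^ Z) ^ Z) = 0 <-> 1 = 0

0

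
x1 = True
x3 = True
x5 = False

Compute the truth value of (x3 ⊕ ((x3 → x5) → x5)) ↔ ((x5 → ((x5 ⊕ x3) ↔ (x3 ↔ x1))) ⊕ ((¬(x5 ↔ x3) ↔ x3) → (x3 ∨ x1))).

True

Substituting x1=True, x3=True, x5=False:
x3 → x5 = True → False = False
(x3 → x5) → x5 = False → False = True
x3 ⊕ ((x3 → x5) → x5) = True ⊕ True = False
x5 ⊕ x3 = False ⊕ True = True
x3 ↔ x1 = True ↔ True = True
(x5 ⊕ x3) ↔ (x3 ↔ x1) = True ↔ True = True
x5 → ((x5 ⊕ x3) ↔ (x3 ↔ x1)) = False → True = True
x5 ↔ x3 = False ↔ True = False
¬(x5 ↔ x3) = ¬False = True
¬(x5 ↔ x3) ↔ x3 = True ↔ True = True
x3 ∨ x1 = True ∨ True = True
(¬(x5 ↔ x3) ↔ x3) → (x3 ∨ x1) = True → True = True
(x5 → ((x5 ⊕ x3) ↔ (x3 ↔ x1))) ⊕ ((¬(x5 ↔ x3) ↔ x3) → (x3 ∨ x1)) = True ⊕ True = False
(x3 ⊕ ((x3 → x5) → x5)) ↔ ((x5 → ((x5 ⊕ x3) ↔ (x3 ↔ x1))) ⊕ ((¬(x5 ↔ x3) ↔ x3) → (x3 ∨ x1))) = False ↔ False = True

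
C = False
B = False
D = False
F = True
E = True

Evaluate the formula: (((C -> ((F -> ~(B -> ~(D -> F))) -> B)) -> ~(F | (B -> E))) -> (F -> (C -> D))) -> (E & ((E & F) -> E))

D -> F = False -> True = True
~(D -> F) = ~True = False
B -> ~(D -> F) = False -> False = True
~(B -> ~(D -> F)) = ~True = False
F -> ~(B -> ~(D -> F)) = True -> False = False
(F -> ~(B -> ~(D -> F))) -> B = False -> False = True
C -> ((F -> ~(B -> ~(D -> F))) -> B) = False -> True = True
B -> E = False -> True = True
F | (B -> E) = True | True = True
~(F | (B -> E)) = ~True = False
(C -> ((F -> ~(B -> ~(D -> F))) -> B)) -> ~(F | (B -> E)) = True -> False = False
C -> D = False -> False = True
F -> (C -> D) = True -> True = True
((C -> ((F -> ~(B -> ~(D -> F))) -> B)) -> ~(F | (B -> E))) -> (F -> (C -> D)) = False -> True = True
E & F = True & True = True
(E & F) -> E = True -> True = True
E & ((E & F) -> E) = True & True = True
(((C -> ((F -> ~(B -> ~(D -> F))) -> B)) -> ~(F | (B -> E))) -> (F -> (C -> D))) -> (E & ((E & F) -> E)) = True -> True = True

True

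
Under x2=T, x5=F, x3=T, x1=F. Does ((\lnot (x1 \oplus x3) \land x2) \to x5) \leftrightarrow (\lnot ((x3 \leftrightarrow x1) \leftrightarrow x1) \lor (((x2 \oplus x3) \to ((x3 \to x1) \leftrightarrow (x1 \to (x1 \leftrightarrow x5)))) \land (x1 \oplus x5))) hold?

Substituting x2=T, x5=F, x3=T, x1=F:
x1 \oplus x3 = F \oplus T = T
\lnot (x1 \oplus x3) = \lnot T = F
\lnot (x1 \oplus x3) \land x2 = F \land T = F
(\lnot (x1 \oplus x3) \land x2) \to x5 = F \to F = T
x3 \leftrightarrow x1 = T \leftrightarrow F = F
(x3 \leftrightarrow x1) \leftrightarrow x1 = F \leftrightarrow F = T
\lnot ((x3 \leftrightarrow x1) \leftrightarrow x1) = \lnot T = F
x2 \oplus x3 = T \oplus T = F
x3 \to x1 = T \to F = F
x1 \leftrightarrow x5 = F \leftrightarrow F = T
x1 \to (x1 \leftrightarrow x5) = F \to T = T
(x3 \to x1) \leftrightarrow (x1 \to (x1 \leftrightarrow x5)) = F \leftrightarrow T = F
(x2 \oplus x3) \to ((x3 \to x1) \leftrightarrow (x1 \to (x1 \leftrightarrow x5))) = F \to F = T
x1 \oplus x5 = F \oplus F = F
((x2 \oplus x3) \to ((x3 \to x1) \leftrightarrow (x1 \to (x1 \leftrightarrow x5)))) \land (x1 \oplus x5) = T \land F = F
\lnot ((x3 \leftrightarrow x1) \leftrightarrow x1) \lor (((x2 \oplus x3) \to ((x3 \to x1) \leftrightarrow (x1 \to (x1 \leftrightarrow x5)))) \land (x1 \oplus x5)) = F \lor F = F
((\lnot (x1 \oplus x3) \land x2) \to x5) \leftrightarrow (\lnot ((x3 \leftrightarrow x1) \leftrightarrow x1) \lor (((x2 \oplus x3) \to ((x3 \to x1) \leftrightarrow (x1 \to (x1 \leftrightarrow x5)))) \land (x1 \oplus x5))) = T \leftrightarrow F = F

F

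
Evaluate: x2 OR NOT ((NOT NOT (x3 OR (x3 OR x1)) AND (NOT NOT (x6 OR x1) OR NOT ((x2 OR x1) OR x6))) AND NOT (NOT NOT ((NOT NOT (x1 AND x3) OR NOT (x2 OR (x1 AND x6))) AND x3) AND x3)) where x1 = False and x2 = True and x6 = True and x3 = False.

True

x3 OR x1 = False OR False = False
x3 OR (x3 OR x1) = False OR False = False
NOT (x3 OR (x3 OR x1)) = NOT False = True
NOT NOT (x3 OR (x3 OR x1)) = NOT True = False
x6 OR x1 = True OR False = True
NOT (x6 OR x1) = NOT True = False
NOT NOT (x6 OR x1) = NOT False = True
x2 OR x1 = True OR False = True
(x2 OR x1) OR x6 = True OR True = True
NOT ((x2 OR x1) OR x6) = NOT True = False
NOT NOT (x6 OR x1) OR NOT ((x2 OR x1) OR x6) = True OR False = True
NOT NOT (x3 OR (x3 OR x1)) AND (NOT NOT (x6 OR x1) OR NOT ((x2 OR x1) OR x6)) = False AND True = False
x1 AND x3 = False AND False = False
NOT (x1 AND x3) = NOT False = True
NOT NOT (x1 AND x3) = NOT True = False
x1 AND x6 = False AND True = False
x2 OR (x1 AND x6) = True OR False = True
NOT (x2 OR (x1 AND x6)) = NOT True = False
NOT NOT (x1 AND x3) OR NOT (x2 OR (x1 AND x6)) = False OR False = False
(NOT NOT (x1 AND x3) OR NOT (x2 OR (x1 AND x6))) AND x3 = False AND False = False
NOT ((NOT NOT (x1 AND x3) OR NOT (x2 OR (x1 AND x6))) AND x3) = NOT False = True
NOT NOT ((NOT NOT (x1 AND x3) OR NOT (x2 OR (x1 AND x6))) AND x3) = NOT True = False
NOT NOT ((NOT NOT (x1 AND x3) OR NOT (x2 OR (x1 AND x6))) AND x3) AND x3 = False AND False = False
NOT (NOT NOT ((NOT NOT (x1 AND x3) OR NOT (x2 OR (x1 AND x6))) AND x3) AND x3) = NOT False = True
(NOT NOT (x3 OR (x3 OR x1)) AND (NOT NOT (x6 OR x1) OR NOT ((x2 OR x1) OR x6))) AND NOT (NOT NOT ((NOT NOT (x1 AND x3) OR NOT (x2 OR (x1 AND x6))) AND x3) AND x3) = False AND True = False
NOT ((NOT NOT (x3 OR (x3 OR x1)) AND (NOT NOT (x6 OR x1) OR NOT ((x2 OR x1) OR x6))) AND NOT (NOT NOT ((NOT NOT (x1 AND x3) OR NOT (x2 OR (x1 AND x6))) AND x3) AND x3)) = NOT False = True
x2 OR NOT ((NOT NOT (x3 OR (x3 OR x1)) AND (NOT NOT (x6 OR x1) OR NOT ((x2 OR x1) OR x6))) AND NOT (NOT NOT ((NOT NOT (x1 AND x3) OR NOT (x2 OR (x1 AND x6))) AND x3) AND x3)) = True OR True = True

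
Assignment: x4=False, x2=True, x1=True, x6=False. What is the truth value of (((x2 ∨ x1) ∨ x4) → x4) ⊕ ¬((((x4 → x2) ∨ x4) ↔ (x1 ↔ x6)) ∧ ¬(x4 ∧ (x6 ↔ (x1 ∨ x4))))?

True

x2 ∨ x1 = True ∨ True = True
(x2 ∨ x1) ∨ x4 = True ∨ False = True
((x2 ∨ x1) ∨ x4) → x4 = True → False = False
x4 → x2 = False → True = True
(x4 → x2) ∨ x4 = True ∨ False = True
x1 ↔ x6 = True ↔ False = False
((x4 → x2) ∨ x4) ↔ (x1 ↔ x6) = True ↔ False = False
x1 ∨ x4 = True ∨ False = True
x6 ↔ (x1 ∨ x4) = False ↔ True = False
x4 ∧ (x6 ↔ (x1 ∨ x4)) = False ∧ False = False
¬(x4 ∧ (x6 ↔ (x1 ∨ x4))) = ¬False = True
(((x4 → x2) ∨ x4) ↔ (x1 ↔ x6)) ∧ ¬(x4 ∧ (x6 ↔ (x1 ∨ x4))) = False ∧ True = False
¬((((x4 → x2) ∨ x4) ↔ (x1 ↔ x6)) ∧ ¬(x4 ∧ (x6 ↔ (x1 ∨ x4)))) = ¬False = True
(((x2 ∨ x1) ∨ x4) → x4) ⊕ ¬((((x4 → x2) ∨ x4) ↔ (x1 ↔ x6)) ∧ ¬(x4 ∧ (x6 ↔ (x1 ∨ x4)))) = False ⊕ True = True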